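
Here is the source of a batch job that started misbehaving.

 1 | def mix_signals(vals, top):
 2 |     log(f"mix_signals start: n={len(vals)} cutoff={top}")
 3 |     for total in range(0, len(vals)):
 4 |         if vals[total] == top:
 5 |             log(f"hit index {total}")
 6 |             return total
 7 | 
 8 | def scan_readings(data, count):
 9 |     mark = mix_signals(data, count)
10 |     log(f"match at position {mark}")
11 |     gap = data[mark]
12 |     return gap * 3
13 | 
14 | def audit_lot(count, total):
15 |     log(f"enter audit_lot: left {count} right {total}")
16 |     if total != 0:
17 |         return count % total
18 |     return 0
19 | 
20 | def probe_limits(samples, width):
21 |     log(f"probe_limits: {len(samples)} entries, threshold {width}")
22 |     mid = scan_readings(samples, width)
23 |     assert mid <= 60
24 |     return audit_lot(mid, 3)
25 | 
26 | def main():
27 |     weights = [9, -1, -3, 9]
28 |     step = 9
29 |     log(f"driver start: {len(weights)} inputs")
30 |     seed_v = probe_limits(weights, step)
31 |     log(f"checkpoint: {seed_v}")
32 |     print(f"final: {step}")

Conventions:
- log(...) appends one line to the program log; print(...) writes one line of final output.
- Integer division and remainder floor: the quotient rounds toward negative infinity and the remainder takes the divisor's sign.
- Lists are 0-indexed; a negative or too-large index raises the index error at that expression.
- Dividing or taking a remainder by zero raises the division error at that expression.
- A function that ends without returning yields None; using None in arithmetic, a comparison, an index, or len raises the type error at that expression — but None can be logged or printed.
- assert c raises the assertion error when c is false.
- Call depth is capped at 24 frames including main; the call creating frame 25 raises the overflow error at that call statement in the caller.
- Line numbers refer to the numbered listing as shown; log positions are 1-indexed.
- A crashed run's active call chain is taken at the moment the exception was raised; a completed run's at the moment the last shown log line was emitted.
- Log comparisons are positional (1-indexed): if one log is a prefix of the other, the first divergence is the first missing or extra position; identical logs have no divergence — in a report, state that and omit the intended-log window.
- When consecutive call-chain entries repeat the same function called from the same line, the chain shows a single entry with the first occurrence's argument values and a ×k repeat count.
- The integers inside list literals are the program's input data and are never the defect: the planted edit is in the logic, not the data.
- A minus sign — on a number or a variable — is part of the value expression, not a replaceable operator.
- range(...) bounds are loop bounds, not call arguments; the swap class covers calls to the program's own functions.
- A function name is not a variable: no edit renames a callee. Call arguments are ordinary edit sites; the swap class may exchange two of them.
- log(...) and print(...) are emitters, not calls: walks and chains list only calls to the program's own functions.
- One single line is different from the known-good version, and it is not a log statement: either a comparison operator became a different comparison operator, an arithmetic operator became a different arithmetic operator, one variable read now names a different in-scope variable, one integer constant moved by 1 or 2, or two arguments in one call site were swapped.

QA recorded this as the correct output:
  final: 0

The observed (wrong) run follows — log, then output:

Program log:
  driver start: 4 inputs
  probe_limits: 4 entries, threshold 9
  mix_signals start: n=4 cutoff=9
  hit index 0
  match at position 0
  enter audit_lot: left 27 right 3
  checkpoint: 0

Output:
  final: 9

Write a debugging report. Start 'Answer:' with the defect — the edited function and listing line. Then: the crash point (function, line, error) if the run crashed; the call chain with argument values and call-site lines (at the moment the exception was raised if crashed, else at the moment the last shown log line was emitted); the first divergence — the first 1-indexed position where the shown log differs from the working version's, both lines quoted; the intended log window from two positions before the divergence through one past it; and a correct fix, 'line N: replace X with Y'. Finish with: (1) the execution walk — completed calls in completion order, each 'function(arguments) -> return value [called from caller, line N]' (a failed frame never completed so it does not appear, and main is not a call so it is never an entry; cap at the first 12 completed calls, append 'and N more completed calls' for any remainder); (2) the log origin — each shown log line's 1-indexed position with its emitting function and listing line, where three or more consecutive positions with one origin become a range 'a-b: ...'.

Answer: the defect is in main at line 32.
Key observation: The logs agree in full; only the final output differs.
Call chain: main.
First divergence: none (the log streams are identical).
Execution walk:
  mix_signals([9, -1, -3, 9], 9) -> 0  [called from scan_readings, line 9]
  scan_readings([9, -1, -3, 9], 9) -> 27  [called from probe_limits, line 22]
  audit_lot(27, 3) -> 0  [called from probe_limits, line 24]
  probe_limits([9, -1, -3, 9], 9) -> 0  [called from main, line 30]
Log origin:
  1: logged in main at line 29
  2: logged in probe_limits at line 21
  3: logged in mix_signals at line 2
  4: logged in mix_signals at line 5
  5: logged in scan_readings at line 10
  6: logged in audit_lot at line 15
  7: logged in main at line 31
A correct fix: line 32: replace `step` with `seed_v`.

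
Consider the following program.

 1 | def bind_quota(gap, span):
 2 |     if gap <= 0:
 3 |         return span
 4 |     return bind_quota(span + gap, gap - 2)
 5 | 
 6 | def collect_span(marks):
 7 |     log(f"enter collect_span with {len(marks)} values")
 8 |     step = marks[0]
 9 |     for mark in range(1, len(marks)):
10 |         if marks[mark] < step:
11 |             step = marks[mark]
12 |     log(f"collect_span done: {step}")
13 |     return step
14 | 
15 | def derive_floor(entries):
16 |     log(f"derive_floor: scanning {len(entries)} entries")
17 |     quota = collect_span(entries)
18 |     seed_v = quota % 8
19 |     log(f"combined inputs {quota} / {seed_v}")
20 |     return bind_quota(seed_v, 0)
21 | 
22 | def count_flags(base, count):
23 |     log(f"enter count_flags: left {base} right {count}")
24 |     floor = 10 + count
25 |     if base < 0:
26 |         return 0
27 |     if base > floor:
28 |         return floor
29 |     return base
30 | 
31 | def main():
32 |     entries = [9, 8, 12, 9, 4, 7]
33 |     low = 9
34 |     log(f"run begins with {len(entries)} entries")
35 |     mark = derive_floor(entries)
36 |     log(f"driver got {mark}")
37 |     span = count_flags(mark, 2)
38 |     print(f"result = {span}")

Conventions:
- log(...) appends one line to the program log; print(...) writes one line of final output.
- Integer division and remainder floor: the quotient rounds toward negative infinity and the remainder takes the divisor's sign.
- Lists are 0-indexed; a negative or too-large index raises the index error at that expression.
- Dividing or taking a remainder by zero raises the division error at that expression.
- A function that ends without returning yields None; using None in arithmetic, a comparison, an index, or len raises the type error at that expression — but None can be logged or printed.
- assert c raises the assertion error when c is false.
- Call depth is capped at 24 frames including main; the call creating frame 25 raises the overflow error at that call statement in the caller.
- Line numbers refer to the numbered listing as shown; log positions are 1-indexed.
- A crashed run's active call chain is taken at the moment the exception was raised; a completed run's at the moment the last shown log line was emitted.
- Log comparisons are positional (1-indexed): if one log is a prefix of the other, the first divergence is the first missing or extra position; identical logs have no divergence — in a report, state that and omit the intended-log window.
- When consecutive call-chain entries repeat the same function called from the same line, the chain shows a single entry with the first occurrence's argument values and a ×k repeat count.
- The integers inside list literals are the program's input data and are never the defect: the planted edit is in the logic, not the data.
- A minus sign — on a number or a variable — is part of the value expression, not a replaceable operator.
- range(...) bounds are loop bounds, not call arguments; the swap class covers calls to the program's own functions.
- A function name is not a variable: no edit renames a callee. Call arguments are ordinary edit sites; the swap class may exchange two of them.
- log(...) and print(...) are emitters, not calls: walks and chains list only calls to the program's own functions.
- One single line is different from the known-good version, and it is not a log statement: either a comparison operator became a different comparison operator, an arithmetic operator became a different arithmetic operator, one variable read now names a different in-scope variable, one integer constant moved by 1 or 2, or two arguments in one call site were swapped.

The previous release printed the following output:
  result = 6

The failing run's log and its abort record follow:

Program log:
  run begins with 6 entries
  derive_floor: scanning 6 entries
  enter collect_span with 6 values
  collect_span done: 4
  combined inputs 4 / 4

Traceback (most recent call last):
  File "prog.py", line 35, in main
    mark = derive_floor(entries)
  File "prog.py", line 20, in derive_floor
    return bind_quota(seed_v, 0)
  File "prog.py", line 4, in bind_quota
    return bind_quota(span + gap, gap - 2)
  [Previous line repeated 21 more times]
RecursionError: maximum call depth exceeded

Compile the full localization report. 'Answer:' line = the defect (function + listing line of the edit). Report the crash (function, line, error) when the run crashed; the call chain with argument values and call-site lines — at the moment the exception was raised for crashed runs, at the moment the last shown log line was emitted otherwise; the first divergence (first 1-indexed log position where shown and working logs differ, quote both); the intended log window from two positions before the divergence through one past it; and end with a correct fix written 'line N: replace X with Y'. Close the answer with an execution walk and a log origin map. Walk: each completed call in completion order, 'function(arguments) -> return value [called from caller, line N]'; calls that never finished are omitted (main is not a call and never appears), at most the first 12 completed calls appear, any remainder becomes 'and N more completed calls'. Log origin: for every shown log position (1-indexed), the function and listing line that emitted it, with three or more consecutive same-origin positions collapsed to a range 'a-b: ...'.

Answer: the defect is in bind_quota at line 4.
Core observation: A complete run would log 'driver got 6' next, but this one stopped at 5 lines.
Crash: bind_quota, line 4, RecursionError.
Call chain: main -> derive_floor([9, 8, 12, 9, 4, 7]) (called at line 35) -> bind_quota(4, 0) (called at line 20) -> bind_quota(4, 2) (called at line 4) ×21.
First divergence: position 6; the shown log stops at 5 lines while the working version next logs 'driver got 6'.
Intended log window:
  4: collect_span done: 4
  5: combined inputs 4 / 4
  6: driver got 6
  7: enter count_flags: left 6 right 2
Execution walk:
  collect_span([9, 8, 12, 9, 4, 7]) -> 4  [called from derive_floor, line 17]
Log origin:
  1: logged in main at line 34
  2: logged in derive_floor at line 16
  3: logged in collect_span at line 7
  4: logged in collect_span at line 12
  5: logged in derive_floor at line 19
A correct fix: line 4: replace `bind_quota(span + gap, gap - 2)` with `bind_quota(gap - 2, span + gap)`.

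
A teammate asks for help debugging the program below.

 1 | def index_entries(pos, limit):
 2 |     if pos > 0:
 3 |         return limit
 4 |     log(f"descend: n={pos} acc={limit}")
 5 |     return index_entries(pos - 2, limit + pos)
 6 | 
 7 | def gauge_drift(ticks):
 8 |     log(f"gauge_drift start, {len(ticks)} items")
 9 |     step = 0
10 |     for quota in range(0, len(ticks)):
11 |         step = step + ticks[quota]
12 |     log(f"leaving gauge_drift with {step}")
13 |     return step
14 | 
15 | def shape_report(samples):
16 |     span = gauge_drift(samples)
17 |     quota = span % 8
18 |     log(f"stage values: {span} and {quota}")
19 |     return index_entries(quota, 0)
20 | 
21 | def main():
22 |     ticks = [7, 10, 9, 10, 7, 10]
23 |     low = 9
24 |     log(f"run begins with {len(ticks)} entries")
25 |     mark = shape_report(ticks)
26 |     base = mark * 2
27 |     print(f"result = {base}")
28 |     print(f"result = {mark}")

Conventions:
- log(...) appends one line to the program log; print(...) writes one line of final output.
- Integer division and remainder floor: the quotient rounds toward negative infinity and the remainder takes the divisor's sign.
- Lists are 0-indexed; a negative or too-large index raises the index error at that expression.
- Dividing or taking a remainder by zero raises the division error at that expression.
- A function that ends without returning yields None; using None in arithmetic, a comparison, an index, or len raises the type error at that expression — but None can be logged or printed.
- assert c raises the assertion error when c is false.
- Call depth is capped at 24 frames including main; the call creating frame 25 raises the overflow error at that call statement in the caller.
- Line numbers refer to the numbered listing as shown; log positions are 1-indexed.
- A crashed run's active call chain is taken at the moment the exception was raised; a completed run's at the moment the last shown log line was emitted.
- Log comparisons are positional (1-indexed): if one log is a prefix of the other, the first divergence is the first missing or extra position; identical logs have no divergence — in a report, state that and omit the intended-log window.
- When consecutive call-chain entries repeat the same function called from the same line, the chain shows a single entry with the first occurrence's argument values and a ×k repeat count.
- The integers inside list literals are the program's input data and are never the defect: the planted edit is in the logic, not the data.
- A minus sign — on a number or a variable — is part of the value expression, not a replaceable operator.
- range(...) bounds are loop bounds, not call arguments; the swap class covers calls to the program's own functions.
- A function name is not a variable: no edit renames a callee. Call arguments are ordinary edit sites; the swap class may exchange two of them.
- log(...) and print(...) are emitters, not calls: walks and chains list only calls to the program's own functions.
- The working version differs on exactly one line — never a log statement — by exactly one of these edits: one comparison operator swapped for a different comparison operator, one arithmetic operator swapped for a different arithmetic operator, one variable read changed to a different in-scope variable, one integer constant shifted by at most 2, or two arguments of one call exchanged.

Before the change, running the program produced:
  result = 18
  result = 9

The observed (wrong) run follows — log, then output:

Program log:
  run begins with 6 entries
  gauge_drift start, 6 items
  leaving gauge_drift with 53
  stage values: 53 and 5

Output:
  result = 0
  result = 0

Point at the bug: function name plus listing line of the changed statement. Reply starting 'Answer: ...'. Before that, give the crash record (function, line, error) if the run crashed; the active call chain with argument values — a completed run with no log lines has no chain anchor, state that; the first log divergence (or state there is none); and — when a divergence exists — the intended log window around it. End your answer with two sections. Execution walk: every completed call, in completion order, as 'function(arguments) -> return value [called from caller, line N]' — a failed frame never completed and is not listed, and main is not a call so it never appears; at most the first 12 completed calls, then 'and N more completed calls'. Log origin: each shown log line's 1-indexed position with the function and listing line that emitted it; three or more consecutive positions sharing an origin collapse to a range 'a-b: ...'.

Answer: the defect is in index_entries at line 2.
Key observation: The shown log is a 4-line prefix of the intended one, whose next entry is 'descend: n=5 acc=0'.
Call chain: main -> shape_report([7, 10, 9, 10, 7, 10]) (called at line 25).
First divergence: position 5 (shown log ended at 4 lines; the working version continues: 'descend: n=5 acc=0').
Intended log window:
  3: leaving gauge_drift with 53
  4: stage values: 53 and 5
  5: descend: n=5 acc=0
  6: descend: n=3 acc=5
Execution walk:
  gauge_drift([7, 10, 9, 10, 7, 10]) -> 53  [called from shape_report, line 16]
  index_entries(5, 0) -> 0  [called from shape_report, line 19]
  shape_report([7, 10, 9, 10, 7, 10]) -> 0  [called from main, line 25]
Origin of each log line:
  1: logged in main at line 24
  2: logged in gauge_drift at line 8
  3: logged in gauge_drift at line 12
  4: logged in shape_report at line 18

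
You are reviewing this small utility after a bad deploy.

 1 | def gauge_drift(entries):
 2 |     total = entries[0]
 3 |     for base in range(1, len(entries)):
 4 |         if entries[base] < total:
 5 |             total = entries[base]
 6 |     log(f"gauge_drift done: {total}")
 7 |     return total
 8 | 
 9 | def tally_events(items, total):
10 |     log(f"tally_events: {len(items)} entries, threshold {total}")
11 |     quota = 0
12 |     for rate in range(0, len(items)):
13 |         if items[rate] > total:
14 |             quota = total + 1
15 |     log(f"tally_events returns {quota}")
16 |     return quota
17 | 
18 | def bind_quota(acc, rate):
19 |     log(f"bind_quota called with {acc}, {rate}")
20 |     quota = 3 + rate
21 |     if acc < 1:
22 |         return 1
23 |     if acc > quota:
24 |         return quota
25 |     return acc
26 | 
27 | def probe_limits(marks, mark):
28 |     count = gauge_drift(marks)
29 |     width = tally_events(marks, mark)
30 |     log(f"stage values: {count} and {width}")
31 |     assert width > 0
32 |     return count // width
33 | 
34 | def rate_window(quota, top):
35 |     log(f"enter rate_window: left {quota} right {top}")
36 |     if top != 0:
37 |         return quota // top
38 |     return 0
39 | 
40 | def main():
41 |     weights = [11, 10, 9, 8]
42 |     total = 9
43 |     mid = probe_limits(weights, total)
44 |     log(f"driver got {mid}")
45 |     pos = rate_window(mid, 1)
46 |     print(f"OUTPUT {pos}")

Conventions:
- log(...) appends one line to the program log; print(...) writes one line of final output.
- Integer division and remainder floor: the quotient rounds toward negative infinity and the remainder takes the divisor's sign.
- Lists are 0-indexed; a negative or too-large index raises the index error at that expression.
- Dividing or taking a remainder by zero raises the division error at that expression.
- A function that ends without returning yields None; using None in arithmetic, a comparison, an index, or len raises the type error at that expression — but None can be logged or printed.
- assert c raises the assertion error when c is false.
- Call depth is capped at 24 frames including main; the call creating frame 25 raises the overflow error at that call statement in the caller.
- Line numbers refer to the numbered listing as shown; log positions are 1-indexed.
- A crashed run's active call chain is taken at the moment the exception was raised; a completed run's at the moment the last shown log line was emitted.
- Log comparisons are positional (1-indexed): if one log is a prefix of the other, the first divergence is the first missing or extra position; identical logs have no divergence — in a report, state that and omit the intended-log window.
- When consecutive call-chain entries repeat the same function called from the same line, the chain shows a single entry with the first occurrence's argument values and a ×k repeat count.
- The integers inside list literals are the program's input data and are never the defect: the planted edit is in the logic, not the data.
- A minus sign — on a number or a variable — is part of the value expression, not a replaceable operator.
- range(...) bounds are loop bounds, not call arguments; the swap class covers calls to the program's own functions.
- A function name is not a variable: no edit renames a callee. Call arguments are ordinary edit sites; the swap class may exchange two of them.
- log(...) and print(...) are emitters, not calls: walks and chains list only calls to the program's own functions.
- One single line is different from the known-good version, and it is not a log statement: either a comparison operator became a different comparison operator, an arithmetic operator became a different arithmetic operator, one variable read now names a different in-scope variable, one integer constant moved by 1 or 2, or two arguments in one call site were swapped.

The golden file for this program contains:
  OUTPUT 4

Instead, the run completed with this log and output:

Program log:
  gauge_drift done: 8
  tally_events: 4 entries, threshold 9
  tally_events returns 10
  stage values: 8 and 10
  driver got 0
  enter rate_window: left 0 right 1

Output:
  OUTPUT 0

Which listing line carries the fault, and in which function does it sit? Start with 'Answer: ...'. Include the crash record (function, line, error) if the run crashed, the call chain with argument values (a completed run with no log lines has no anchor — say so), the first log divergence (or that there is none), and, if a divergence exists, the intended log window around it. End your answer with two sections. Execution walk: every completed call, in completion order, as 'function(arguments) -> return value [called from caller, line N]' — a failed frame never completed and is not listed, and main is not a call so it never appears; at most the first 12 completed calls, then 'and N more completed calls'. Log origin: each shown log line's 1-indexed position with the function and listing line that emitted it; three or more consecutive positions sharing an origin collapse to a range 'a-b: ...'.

Answer: the defect is in tally_events at line 14.
Key observation: Everything matches until log position 3, which reads 'tally_events returns 10' in place of 'tally_events returns 2'.
Call chain: main -> rate_window(0, 1) (called at line 45).
First divergence: position 3 — shown 'tally_events returns 10', intended 'tally_events returns 2'.
Intended log window:
  1: gauge_drift done: 8
  2: tally_events: 4 entries, threshold 9
  3: tally_events returns 2
  4: stage values: 8 and 2
Execution walk:
  gauge_drift([11, 10, 9, 8]) -> 8  [called from probe_limits, line 28]
  tally_events([11, 10, 9, 8], 9) -> 10  [called from probe_limits, line 29]
  probe_limits([11, 10, 9, 8], 9) -> 0  [called from main, line 43]
  rate_window(0, 1) -> 0  [called from main, line 45]
Log origin:
  1 — gauge_drift, line 6
  2 — tally_events, line 10
  3 — tally_events, line 15
  4 — probe_limits, line 30
  5 — main, line 44
  6 — rate_window, line 35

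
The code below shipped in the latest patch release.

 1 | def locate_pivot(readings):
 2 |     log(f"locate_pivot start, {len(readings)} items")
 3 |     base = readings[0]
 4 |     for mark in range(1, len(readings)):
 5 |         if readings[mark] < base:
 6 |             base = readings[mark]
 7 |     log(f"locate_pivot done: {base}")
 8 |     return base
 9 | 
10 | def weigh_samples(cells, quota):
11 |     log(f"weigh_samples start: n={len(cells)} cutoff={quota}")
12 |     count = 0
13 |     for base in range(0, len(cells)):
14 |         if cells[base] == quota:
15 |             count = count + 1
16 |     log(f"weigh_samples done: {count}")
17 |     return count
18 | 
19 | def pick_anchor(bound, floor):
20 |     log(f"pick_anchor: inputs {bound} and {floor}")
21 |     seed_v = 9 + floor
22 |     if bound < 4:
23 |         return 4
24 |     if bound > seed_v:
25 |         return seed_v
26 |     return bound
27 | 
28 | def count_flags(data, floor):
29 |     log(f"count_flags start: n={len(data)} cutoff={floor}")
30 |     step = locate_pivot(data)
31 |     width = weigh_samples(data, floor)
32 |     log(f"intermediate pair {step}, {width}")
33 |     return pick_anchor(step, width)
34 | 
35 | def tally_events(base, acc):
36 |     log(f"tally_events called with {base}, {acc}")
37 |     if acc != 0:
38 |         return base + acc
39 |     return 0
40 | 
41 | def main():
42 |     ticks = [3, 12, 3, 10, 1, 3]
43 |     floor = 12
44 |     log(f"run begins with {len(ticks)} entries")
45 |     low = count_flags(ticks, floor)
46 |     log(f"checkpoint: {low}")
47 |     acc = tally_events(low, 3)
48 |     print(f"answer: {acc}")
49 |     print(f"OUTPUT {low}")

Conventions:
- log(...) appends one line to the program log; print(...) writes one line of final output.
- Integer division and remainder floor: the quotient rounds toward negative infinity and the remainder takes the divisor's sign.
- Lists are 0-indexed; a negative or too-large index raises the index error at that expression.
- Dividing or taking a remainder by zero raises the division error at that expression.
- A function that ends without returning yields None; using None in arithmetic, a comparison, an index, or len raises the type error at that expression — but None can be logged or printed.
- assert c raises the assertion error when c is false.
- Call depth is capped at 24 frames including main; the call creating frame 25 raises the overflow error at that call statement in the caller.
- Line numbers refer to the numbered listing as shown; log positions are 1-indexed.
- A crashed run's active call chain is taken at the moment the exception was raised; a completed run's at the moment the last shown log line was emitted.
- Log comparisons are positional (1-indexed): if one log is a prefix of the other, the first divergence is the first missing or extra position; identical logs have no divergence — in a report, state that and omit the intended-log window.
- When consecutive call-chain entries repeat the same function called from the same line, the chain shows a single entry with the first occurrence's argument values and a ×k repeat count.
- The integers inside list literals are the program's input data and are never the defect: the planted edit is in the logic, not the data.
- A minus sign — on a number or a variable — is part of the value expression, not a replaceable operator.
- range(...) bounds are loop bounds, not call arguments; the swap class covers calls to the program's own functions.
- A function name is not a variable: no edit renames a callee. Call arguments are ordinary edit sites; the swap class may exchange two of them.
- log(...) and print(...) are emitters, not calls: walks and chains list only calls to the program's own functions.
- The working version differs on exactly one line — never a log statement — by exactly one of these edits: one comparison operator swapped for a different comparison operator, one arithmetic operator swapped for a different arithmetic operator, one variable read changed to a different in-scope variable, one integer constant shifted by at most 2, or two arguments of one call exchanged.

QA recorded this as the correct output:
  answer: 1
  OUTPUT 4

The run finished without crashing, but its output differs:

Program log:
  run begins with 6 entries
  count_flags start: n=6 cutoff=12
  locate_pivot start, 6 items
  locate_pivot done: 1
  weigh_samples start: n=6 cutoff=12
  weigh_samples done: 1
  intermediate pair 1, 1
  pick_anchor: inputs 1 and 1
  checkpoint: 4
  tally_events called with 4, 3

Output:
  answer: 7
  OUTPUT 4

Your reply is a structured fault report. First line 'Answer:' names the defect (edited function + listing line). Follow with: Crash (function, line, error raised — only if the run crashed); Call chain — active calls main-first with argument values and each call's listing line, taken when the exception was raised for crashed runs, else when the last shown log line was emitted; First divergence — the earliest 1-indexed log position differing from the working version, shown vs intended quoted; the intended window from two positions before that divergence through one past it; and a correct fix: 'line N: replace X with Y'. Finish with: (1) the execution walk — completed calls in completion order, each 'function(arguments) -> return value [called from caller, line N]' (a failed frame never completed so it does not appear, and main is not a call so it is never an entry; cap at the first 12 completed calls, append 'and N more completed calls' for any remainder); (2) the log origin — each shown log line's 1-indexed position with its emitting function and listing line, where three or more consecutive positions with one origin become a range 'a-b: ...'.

Answer: the defect is in tally_events at line 38.
The tell: Log streams are identical — the defect surfaces only in the printed output.
Call chain: main -> tally_events(4, 3) (called at line 47).
First divergence: none; the two logs match at every position.
Execution walk:
  locate_pivot([3, 12, 3, 10, 1, 3]) -> 1  [called from count_flags, line 30]
  weigh_samples([3, 12, 3, 10, 1, 3], 12) -> 1  [called from count_flags, line 31]
  pick_anchor(1, 1) -> 4  [called from count_flags, line 33]
  count_flags([3, 12, 3, 10, 1, 3], 12) -> 4  [called from main, line 45]
  tally_events(4, 3) -> 7  [called from main, line 47]
Log origins:
  1: from main, line 44
  2: from count_flags, line 29
  3: from locate_pivot, line 2
  4: from locate_pivot, line 7
  5: from weigh_samples, line 11
  6: from weigh_samples, line 16
  7: from count_flags, line 32
  8: from pick_anchor, line 20
  9: from main, line 46
  10: from tally_events, line 36
A correct fix: line 38: replace `+` with `%`.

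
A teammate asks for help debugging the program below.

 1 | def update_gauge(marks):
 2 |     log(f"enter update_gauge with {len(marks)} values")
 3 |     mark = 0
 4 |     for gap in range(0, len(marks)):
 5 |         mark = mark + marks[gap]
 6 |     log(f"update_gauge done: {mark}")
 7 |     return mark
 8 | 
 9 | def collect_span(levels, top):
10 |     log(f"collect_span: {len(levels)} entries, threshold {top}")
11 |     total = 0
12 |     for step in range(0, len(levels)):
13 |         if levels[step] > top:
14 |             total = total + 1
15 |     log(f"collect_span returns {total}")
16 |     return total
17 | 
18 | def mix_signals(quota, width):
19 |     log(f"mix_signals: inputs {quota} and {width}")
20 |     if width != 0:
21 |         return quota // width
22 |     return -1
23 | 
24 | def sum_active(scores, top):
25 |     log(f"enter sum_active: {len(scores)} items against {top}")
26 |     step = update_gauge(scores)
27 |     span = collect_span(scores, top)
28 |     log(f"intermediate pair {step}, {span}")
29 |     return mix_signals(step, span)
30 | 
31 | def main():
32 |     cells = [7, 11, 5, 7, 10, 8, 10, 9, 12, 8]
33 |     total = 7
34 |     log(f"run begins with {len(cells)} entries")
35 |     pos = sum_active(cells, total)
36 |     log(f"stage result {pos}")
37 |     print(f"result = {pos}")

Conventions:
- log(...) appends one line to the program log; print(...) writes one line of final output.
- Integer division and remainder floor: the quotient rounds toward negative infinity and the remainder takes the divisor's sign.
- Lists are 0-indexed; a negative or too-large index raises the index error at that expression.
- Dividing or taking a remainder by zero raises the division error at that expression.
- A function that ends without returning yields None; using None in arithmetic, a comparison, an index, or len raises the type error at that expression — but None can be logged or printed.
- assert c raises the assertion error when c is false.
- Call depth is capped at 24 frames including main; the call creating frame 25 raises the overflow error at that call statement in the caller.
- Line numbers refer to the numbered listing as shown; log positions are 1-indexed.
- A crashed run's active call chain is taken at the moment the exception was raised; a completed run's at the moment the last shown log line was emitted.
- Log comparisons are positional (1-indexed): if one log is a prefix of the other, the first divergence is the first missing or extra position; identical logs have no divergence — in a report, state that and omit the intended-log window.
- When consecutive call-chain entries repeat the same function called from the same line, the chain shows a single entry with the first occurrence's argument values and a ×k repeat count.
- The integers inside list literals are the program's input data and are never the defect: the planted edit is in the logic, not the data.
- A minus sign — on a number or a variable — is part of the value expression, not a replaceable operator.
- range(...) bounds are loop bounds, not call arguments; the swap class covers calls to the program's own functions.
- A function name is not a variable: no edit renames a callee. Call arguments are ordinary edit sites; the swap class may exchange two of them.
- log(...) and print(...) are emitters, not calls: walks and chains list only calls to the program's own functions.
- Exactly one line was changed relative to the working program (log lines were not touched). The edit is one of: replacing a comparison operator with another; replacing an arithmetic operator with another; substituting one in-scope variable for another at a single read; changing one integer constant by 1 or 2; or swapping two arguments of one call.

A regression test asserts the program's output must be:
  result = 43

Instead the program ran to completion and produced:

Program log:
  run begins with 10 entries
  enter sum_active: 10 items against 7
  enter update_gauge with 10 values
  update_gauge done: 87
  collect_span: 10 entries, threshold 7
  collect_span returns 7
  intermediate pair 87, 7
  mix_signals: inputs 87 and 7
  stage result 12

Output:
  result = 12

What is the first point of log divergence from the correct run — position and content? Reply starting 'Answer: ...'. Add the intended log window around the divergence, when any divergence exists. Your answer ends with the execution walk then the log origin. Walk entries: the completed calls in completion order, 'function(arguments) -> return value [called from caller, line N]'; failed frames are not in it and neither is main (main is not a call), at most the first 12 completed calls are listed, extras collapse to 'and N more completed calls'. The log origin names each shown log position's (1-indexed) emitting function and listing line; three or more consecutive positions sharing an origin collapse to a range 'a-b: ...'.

Answer: position 6 — shown 'collect_span returns 7', intended 'collect_span returns 2'.
Intended log window:
  4: update_gauge done: 87
  5: collect_span: 10 entries, threshold 7
  6: collect_span returns 2
  7: intermediate pair 87, 2
Execution walk:
  update_gauge([7, 11, 5, 7, 10, 8, 10, 9, 12, 8]) -> 87  [called from sum_active, line 26]
  collect_span([7, 11, 5, 7, 10, 8, 10, 9, 12, 8], 7) -> 7  [called from sum_active, line 27]
  mix_signals(87, 7) -> 12  [called from sum_active, line 29]
  sum_active([7, 11, 5, 7, 10, 8, 10, 9, 12, 8], 7) -> 12  [called from main, line 35]
Log origin:
  1 — main, line 34
  2 — sum_active, line 25
  3 — update_gauge, line 2
  4 — update_gauge, line 6
  5 — collect_span, line 10
  6 — collect_span, line 15
  7 — sum_active, line 28
  8 — mix_signals, line 19
  9 — main, line 36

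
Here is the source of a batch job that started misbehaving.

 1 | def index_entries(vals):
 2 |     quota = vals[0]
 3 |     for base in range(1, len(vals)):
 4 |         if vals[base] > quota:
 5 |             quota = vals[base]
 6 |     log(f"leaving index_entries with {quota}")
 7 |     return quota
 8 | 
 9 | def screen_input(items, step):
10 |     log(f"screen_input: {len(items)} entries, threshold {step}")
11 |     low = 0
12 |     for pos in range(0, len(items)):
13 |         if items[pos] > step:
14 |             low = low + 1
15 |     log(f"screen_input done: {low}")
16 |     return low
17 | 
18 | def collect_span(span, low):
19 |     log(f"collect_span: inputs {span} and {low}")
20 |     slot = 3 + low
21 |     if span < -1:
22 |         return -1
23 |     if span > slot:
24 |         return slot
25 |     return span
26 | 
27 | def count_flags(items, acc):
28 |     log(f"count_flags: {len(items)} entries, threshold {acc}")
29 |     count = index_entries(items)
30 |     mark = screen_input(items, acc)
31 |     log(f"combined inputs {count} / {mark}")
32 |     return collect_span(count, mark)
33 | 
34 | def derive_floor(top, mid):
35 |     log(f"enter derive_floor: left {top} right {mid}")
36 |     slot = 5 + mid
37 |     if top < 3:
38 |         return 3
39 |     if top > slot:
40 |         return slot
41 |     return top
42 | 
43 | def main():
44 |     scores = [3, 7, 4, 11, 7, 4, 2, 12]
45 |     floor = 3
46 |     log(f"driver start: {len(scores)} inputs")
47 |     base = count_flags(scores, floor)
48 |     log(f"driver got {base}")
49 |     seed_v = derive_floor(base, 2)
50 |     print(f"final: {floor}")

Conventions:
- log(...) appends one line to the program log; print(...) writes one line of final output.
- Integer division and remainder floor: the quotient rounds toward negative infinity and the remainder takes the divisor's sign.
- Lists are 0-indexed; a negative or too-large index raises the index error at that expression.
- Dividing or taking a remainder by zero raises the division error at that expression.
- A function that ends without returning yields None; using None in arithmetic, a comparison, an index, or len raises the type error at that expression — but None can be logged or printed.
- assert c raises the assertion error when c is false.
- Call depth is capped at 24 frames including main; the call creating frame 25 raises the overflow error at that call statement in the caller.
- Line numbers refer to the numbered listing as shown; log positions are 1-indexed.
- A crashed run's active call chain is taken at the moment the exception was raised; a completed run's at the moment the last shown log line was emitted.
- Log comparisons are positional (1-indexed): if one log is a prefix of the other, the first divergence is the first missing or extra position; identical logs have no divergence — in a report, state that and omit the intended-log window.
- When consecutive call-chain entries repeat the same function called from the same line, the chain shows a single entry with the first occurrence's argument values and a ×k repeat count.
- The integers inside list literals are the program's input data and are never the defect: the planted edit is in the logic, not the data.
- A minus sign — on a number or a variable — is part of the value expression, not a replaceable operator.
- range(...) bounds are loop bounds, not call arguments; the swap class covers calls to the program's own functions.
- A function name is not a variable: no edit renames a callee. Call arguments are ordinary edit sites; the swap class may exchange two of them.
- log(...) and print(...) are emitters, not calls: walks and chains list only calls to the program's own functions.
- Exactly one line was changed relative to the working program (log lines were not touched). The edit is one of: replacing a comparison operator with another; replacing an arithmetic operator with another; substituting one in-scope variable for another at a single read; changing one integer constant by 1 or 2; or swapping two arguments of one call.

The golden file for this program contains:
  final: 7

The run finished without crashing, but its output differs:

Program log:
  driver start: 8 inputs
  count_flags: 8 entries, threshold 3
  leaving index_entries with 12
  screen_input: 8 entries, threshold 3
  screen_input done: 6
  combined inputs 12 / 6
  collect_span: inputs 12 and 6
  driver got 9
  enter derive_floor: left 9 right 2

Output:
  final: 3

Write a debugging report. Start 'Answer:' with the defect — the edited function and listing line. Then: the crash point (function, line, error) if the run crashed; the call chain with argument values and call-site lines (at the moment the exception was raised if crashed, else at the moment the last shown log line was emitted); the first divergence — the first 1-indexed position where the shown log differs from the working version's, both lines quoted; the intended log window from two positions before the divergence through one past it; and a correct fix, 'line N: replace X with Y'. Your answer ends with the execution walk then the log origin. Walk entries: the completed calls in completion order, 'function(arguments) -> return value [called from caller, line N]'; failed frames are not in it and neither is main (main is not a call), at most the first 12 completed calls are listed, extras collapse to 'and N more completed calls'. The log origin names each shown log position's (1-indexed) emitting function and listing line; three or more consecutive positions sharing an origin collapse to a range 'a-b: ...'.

Answer: the defect is in main at line 50.
Key observation: Log streams are identical — the defect surfaces only in the printed output.
Call chain: main -> derive_floor(9, 2) (called at line 49).
First divergence: none; the two logs match at every position.
Execution walk:
  index_entries([3, 7, 4, 11, 7, 4, 2, 12]) -> 12  [called from count_flags, line 29]
  screen_input([3, 7, 4, 11, 7, 4, 2, 12], 3) -> 6  [called from count_flags, line 30]
  collect_span(12, 6) -> 9  [called from count_flags, line 32]
  count_flags([3, 7, 4, 11, 7, 4, 2, 12], 3) -> 9  [called from main, line 47]
  derive_floor(9, 2) -> 7  [called from main, line 49]
Origin of each log line:
  1: emitted by main (line 46)
  2: emitted by count_flags (line 28)
  3: emitted by index_entries (line 6)
  4: emitted by screen_input (line 10)
  5: emitted by screen_input (line 15)
  6: emitted by count_flags (line 31)
  7: emitted by collect_span (line 19)
  8: emitted by main (line 48)
  9: emitted by derive_floor (line 35)
A correct fix: line 50: replace `floor` with `seed_v`.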